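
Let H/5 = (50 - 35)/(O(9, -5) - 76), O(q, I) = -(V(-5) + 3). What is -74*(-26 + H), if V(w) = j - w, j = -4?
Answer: 15947/8 ≈ 1993.4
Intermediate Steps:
V(w) = -4 - w
O(q, I) = -4 (O(q, I) = -((-4 - 1*(-5)) + 3) = -((-4 + 5) + 3) = -(1 + 3) = -1*4 = -4)
H = -15/16 (H = 5*((50 - 35)/(-4 - 76)) = 5*(15/(-80)) = 5*(15*(-1/80)) = 5*(-3/16) = -15/16 ≈ -0.93750)
-74*(-26 + H) = -74*(-26 - 15/16) = -74*(-431/16) = 15947/8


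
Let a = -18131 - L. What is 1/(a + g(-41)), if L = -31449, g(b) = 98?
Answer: 1/13416 ≈ 7.4538e-5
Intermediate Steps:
a = 13318 (a = -18131 - 1*(-31449) = -18131 + 31449 = 13318)
1/(a + g(-41)) = 1/(13318 + 98) = 1/13416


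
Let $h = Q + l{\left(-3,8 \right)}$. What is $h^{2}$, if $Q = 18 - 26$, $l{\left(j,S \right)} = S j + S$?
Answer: $576$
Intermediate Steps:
$l{\left(j,S \right)} = S + S j$
$Q = -8$ ($Q = 18 - 26 = -8$)
$h = -24$ ($h = -8 + 8 \left(1 - 3\right) = -8 + 8 \left(-2\right) = -8 - 16 = -24$)
$h^{2} = \left(-24\right)^{2} = 576$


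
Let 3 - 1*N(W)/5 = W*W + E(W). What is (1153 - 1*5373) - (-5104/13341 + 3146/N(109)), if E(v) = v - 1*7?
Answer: -1685981798807/399562950 ≈ -4219.6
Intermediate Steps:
E(v) = -7 + v (E(v) = v - 7 = -7 + v)
N(W) = 50 - 5*W - 5*W² (N(W) = 15 - 5*(W*W + (-7 + W)) = 15 - 5*(W² + (-7 + W)) = 15 - 5*(-7 + W + W²) = 15 + (35 - 5*W - 5*W²) = 50 - 5*W - 5*W²)
(1153 - 1*5373) - (-5104/13341 + 3146/N(109)) = (1153 - 1*5373) - (-5104/13341 + 3146/(50 - 5*109 - 5*109²)) = (1153 - 5373) - (-5104*1/13341 + 3146/(50 - 545 - 5*11881)) = -4220 - (-5104/13341 + 3146/(50 - 545 - 59405)) = -4220 - (-5104/13341 + 3146/(-59900)) = -4220 - (-5104/13341 + 3146*(-1/59900)) = -4220 - (-5104/13341 - 1573/29950) = -4220 - 1*(-173850193/399562950) = -4220 + 173850193/399562950 = -1685981798807/399562950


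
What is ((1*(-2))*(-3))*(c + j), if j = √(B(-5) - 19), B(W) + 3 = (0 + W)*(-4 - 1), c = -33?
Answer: -198 + 6*√3 ≈ -187.61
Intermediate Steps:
B(W) = -3 - 5*W (B(W) = -3 + (0 + W)*(-4 - 1) = -3 + W*(-5) = -3 - 5*W)
j = √3 (j = √((-3 - 5*(-5)) - 19) = √((-3 + 25) - 19) = √(22 - 19) = √3 ≈ 1.7320)
((1*(-2))*(-3))*(c + j) = ((1*(-2))*(-3))*(-33 + √3) = (-2*(-3))*(-33 + √3) = 6*(-33 + √3) = -198 + 6*√3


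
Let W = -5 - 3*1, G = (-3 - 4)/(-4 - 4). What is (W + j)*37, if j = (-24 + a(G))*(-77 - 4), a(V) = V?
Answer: 552077/8 ≈ 69010.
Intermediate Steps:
G = 7/8 (G = -7/(-8) = -7*(-1/8) = 7/8 ≈ 0.87500)
j = 14985/8 (j = (-24 + 7/8)*(-77 - 4) = -185/8*(-81) = 14985/8 ≈ 1873.1)
W = -8 (W = -5 - 3 = -8)
(W + j)*37 = (-8 + 14985/8)*37 = (14921/8)*37 = 552077/8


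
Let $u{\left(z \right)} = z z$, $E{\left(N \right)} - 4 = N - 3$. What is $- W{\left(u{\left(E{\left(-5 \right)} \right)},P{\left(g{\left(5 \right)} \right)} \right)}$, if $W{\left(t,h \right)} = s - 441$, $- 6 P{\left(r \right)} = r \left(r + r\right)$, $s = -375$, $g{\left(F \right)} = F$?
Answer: $816$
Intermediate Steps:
$E{\left(N \right)} = 1 + N$ ($E{\left(N \right)} = 4 + \left(N - 3\right) = 4 + \left(-3 + N\right) = 1 + N$)
$P{\left(r \right)} = - \frac{r^{2}}{3}$ ($P{\left(r \right)} = - \frac{r \left(r + r\right)}{6} = - \frac{r 2 r}{6} = - \frac{2 r^{2}}{6} = - \frac{r^{2}}{3}$)
$u{\left(z \right)} = z^{2}$
$W{\left(t,h \right)} = -816$ ($W{\left(t,h \right)} = -375 - 441 = -816$)
$- W{\left(u{\left(E{\left(-5 \right)} \right)},P{\left(g{\left(5 \right)} \right)} \right)} = \left(-1\right) \left(-816\right) = 816$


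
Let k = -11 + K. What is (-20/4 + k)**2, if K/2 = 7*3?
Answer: 676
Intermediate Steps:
K = 42 (K = 2*(7*3) = 2*21 = 42)
k = 31 (k = -11 + 42 = 31)
(-20/4 + k)**2 = (-20/4 + 31)**2 = (-20*1/4 + 31)**2 = (-5 + 31)**2 = 26**2 = 676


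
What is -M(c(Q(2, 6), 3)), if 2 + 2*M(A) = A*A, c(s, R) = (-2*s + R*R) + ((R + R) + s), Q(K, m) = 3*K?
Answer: -79/2 ≈ -39.500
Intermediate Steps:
c(s, R) = R**2 - s + 2*R (c(s, R) = (-2*s + R**2) + (2*R + s) = (R**2 - 2*s) + (s + 2*R) = R**2 - s + 2*R)
M(A) = -1 + A**2/2 (M(A) = -1 + (A*A)/2 = -1 + A**2/2)
-M(c(Q(2, 6), 3)) = -(-1 + (3**2 - 3*2 + 2*3)**2/2) = -(-1 + (9 - 1*6 + 6)**2/2) = -(-1 + (9 - 6 + 6)**2/2) = -(-1 + (1/2)*9**2) = -(-1 + (1/2)*81) = -(-1 + 81/2) = -1*79/2 = -79/2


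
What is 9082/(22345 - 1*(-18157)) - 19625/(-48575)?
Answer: 24720198/39347693 ≈ 0.62825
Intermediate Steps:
9082/(22345 - 1*(-18157)) - 19625/(-48575) = 9082/(22345 + 18157) - 19625*(-1/48575) = 9082/40502 + 785/1943 = 9082*(1/40502) + 785/1943 = 4541/20251 + 785/1943 = 24720198/39347693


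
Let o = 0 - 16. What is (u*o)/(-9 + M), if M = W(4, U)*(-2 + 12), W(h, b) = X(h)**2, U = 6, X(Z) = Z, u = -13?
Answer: 208/151 ≈ 1.3775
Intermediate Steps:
W(h, b) = h**2
o = -16
M = 160 (M = 4**2*(-2 + 12) = 16*10 = 160)
(u*o)/(-9 + M) = (-13*(-16))/(-9 + 160) = 208/151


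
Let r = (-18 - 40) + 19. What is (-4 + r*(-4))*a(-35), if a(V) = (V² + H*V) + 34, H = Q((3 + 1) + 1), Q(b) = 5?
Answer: 164768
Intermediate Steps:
r = -39 (r = -58 + 19 = -39)
H = 5
a(V) = 34 + V² + 5*V (a(V) = (V² + 5*V) + 34 = 34 + V² + 5*V)
(-4 + r*(-4))*a(-35) = (-4 - 39*(-4))*(34 + (-35)² + 5*(-35)) = (-4 + 156)*(34 + 1225 - 175) = 152*1084 = 164768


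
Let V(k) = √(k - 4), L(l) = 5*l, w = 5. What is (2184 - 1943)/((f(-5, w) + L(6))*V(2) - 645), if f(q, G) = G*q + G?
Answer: -31089/83245 - 482*I*√2/83245 ≈ -0.37346 - 0.0081885*I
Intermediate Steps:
f(q, G) = G + G*q
V(k) = √(-4 + k)
(2184 - 1943)/((f(-5, w) + L(6))*V(2) - 645) = (2184 - 1943)/((5*(1 - 5) + 5*6)*√(-4 + 2) - 645) = 241/((5*(-4) + 30)*√(-2) - 645) = 241/((-20 + 30)*(I*√2) - 645) = 241/(10*(I*√2) - 645) = 241/(10*I*√2 - 645) = 241/(-645 + 10*I*√2)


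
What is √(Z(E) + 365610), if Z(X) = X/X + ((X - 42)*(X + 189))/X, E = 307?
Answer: √34498823219/307 ≈ 605.01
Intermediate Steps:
Z(X) = 1 + (-42 + X)*(189 + X)/X (Z(X) = 1 + ((-42 + X)*(189 + X))/X = 1 + (-42 + X)*(189 + X)/X)
√(Z(E) + 365610) = √((148 + 307 - 7938/307) + 365610) = √(131747/307 + 365610) = √(112374017/307) = √34498823219/307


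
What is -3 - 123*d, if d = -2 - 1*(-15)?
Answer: -1602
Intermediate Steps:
d = 13 (d = -2 + 15 = 13)
-3 - 123*d = -3 - 123*13 = -3 - 1599 = -1602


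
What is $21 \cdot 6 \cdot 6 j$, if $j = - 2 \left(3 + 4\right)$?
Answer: $-10584$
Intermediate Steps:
$j = -14$ ($j = \left(-2\right) 7 = -14$)
$21 \cdot 6 \cdot 6 j = 21 \cdot 6 \cdot 6 \left(-14\right) = 21 \cdot 36 \left(-14\right) = 21 \left(-504\right) = -10584$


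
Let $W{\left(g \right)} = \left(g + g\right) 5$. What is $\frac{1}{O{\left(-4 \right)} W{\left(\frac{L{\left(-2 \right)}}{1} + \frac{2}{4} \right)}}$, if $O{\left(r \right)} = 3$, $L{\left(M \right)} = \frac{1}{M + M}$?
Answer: $\frac{2}{15} \approx 0.13333$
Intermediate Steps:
$L{\left(M \right)} = \frac{1}{2 M}$
$W{\left(g \right)} = 10 g$ ($W{\left(g \right)} = 2 g 5 = 10 g$)
$\frac{1}{O{\left(-4 \right)} W{\left(\frac{L{\left(-2 \right)}}{1} + \frac{2}{4} \right)}} = \frac{1}{3 \cdot 10 \left(\frac{\frac{1}{2} \frac{1}{-2}}{1} + \frac{2}{4}\right)} = \frac{1}{3 \cdot 10 \left(\frac{1}{2} \left(- \frac{1}{2}\right) 1 + 2 \cdot \frac{1}{4}\right)} = \frac{1}{3 \cdot 10 \left(\left(- \frac{1}{4}\right) 1 + \frac{1}{2}\right)} = \frac{1}{3 \cdot 10 \left(- \frac{1}{4} + \frac{1}{2}\right)} = \frac{1}{3 \cdot 10 \cdot \frac{1}{4}} = \frac{1}{3 \cdot \frac{5}{2}} = \frac{1}{\frac{15}{2}} = \frac{2}{15}$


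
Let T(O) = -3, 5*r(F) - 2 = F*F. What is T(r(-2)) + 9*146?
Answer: 1311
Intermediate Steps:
r(F) = 2/5 + F**2/5 (r(F) = 2/5 + (F*F)/5 = 2/5 + F**2/5)
T(r(-2)) + 9*146 = -3 + 9*146 = -3 + 1314 = 1311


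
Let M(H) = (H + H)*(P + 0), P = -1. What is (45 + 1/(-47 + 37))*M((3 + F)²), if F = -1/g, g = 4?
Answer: -54329/80 ≈ -679.11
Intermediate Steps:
F = -¼ (F = -1/4 = -1*¼ = -¼ ≈ -0.25000)
M(H) = -2*H (M(H) = (H + H)*(-1 + 0) = (2*H)*(-1) = -2*H)
(45 + 1/(-47 + 37))*M((3 + F)²) = (45 + 1/(-47 + 37))*(-2*(3 - ¼)²) = (45 + 1/(-10))*(-2*(11/4)²) = (45 - ⅒)*(-2*121/16) = (449/10)*(-121/8) = -54329/80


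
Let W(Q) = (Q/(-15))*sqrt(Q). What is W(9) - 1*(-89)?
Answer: 436/5 ≈ 87.200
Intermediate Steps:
W(Q) = -Q**(3/2)/15 (W(Q) = (Q*(-1/15))*sqrt(Q) = (-Q/15)*sqrt(Q) = -Q**(3/2)/15)
W(9) - 1*(-89) = -9**(3/2)/15 - 1*(-89) = -1/15*27 + 89 = -9/5 + 89 = 436/5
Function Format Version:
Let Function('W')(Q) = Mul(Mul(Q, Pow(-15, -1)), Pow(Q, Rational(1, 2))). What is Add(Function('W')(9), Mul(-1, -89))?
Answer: Rational(436, 5) ≈ 87.200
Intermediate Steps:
Function('W')(Q) = Mul(Rational(-1, 15), Pow(Q, Rational(3, 2))) (Function('W')(Q) = Mul(Mul(Q, Rational(-1, 15)), Pow(Q, Rational(1, 2))) = Mul(Mul(Rational(-1, 15), Q), Pow(Q, Rational(1, 2))) = Mul(Rational(-1, 15), Pow(Q, Rational(3, 2))))
Add(Function('W')(9), Mul(-1, -89)) = Add(Mul(Rational(-1, 15), Pow(9, Rational(3, 2))), Mul(-1, -89)) = Add(Mul(Rational(-1, 15), 27), 89) = Add(Rational(-9, 5), 89) = Rational(436, 5)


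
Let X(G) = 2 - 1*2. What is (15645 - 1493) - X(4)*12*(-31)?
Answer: 14152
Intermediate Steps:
X(G) = 0 (X(G) = 2 - 2 = 0)
(15645 - 1493) - X(4)*12*(-31) = (15645 - 1493) - 0*12*(-31) = 14152 - 0*(-31) = 14152 - 1*0 = 14152 + 0 = 14152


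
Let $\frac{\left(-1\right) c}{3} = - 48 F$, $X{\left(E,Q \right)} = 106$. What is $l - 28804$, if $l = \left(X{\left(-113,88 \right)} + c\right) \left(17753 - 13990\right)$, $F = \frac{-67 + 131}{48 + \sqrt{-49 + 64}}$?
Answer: $\frac{837243390}{763} - \frac{11559936 \sqrt{15}}{763} \approx 1.0386 \cdot 10^{6}$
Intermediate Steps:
$F = \frac{64}{48 + \sqrt{15}} \approx 1.2338$
$c = \frac{147456}{763} - \frac{3072 \sqrt{15}}{763}$ ($c = - 3 \left(- 48 \left(\frac{1024}{763} - \frac{64 \sqrt{15}}{2289}\right)\right) = - 3 \left(- \frac{49152}{763} + \frac{1024 \sqrt{15}}{763}\right) = \frac{147456}{763} - \frac{3072 \sqrt{15}}{763} \approx 177.66$)
$l = \frac{859220842}{763} - \frac{11559936 \sqrt{15}}{763}$ ($l = \left(106 + \left(\frac{147456}{763} - \frac{3072 \sqrt{15}}{763}\right)\right) \left(17753 - 13990\right) = \left(\frac{228334}{763} - \frac{3072 \sqrt{15}}{763}\right) 3763 = \frac{859220842}{763} - \frac{11559936 \sqrt{15}}{763} \approx 1.0674 \cdot 10^{6}$)
$l - 28804 = \left(\frac{859220842}{763} - \frac{11559936 \sqrt{15}}{763}\right) - 28804 = \frac{837243390}{763} - \frac{11559936 \sqrt{15}}{763}$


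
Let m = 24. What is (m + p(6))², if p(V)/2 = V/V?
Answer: 676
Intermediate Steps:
p(V) = 2 (p(V) = 2*(V/V) = 2*1 = 2)
(m + p(6))² = (24 + 2)² = 26² = 676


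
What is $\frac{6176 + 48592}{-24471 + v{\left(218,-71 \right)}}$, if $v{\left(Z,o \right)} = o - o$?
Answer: $- \frac{18256}{8157} \approx -2.2381$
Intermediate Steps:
$v{\left(Z,o \right)} = 0$
$\frac{6176 + 48592}{-24471 + v{\left(218,-71 \right)}} = \frac{6176 + 48592}{-24471 + 0} = \frac{54768}{-24471} = 54768 \left(- \frac{1}{24471}\right) = - \frac{18256}{8157}$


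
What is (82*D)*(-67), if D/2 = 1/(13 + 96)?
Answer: -10988/109 ≈ -100.81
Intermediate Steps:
D = 2/109 (D = 2/(13 + 96) = 2/109 ≈ 0.018349)
(82*D)*(-67) = (82*(2/109))*(-67) = (164/109)*(-67) = -10988/109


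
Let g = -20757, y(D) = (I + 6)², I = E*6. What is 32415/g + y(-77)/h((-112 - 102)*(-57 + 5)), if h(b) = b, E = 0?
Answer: -29997239/19248658 ≈ -1.5584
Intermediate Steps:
I = 0 (I = 0*6 = 0)
y(D) = 36 (y(D) = (0 + 6)² = 6² = 36)
32415/g + y(-77)/h((-112 - 102)*(-57 + 5)) = 32415/(-20757) + 36/(((-112 - 102)*(-57 + 5))) = 32415*(-1/20757) + 36/((-214*(-52))) = -10805/6919 + 36/11128 = -10805/6919 + 36*(1/11128) = -10805/6919 + 9/2782 = -29997239/19248658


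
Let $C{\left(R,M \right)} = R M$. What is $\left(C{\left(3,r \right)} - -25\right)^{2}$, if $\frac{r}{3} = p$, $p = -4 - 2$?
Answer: $841$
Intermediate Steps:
$p = -6$ ($p = -4 - 2 = -6$)
$r = -18$ ($r = 3 \left(-6\right) = -18$)
$C{\left(R,M \right)} = M R$
$\left(C{\left(3,r \right)} - -25\right)^{2} = \left(\left(-18\right) 3 - -25\right)^{2} = \left(-54 + 25\right)^{2} = \left(-29\right)^{2} = 841$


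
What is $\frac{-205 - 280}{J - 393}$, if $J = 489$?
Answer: $- \frac{485}{96} \approx -5.0521$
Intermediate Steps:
$\frac{-205 - 280}{J - 393} = \frac{-205 - 280}{489 - 393} = - \frac{485}{96}$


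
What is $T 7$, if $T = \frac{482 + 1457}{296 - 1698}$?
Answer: $- \frac{13573}{1402} \approx -9.6812$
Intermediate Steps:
$T = - \frac{1939}{1402}$ ($T = \frac{1939}{-1402} = 1939 \left(- \frac{1}{1402}\right) = - \frac{1939}{1402} \approx -1.383$)
$T 7 = \left(- \frac{1939}{1402}\right) 7 = - \frac{13573}{1402}$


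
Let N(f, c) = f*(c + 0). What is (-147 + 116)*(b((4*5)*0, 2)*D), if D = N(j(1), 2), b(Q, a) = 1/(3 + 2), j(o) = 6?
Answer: -372/5 ≈ -74.400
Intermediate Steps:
N(f, c) = c*f (N(f, c) = f*c = c*f)
b(Q, a) = ⅕ (b(Q, a) = 1/5 = ⅕)
D = 12 (D = 2*6 = 12)
(-147 + 116)*(b((4*5)*0, 2)*D) = (-147 + 116)*((⅕)*12) = -31*12/5 = -372/5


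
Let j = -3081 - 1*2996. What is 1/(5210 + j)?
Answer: -1/867 ≈ -0.0011534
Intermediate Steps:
j = -6077 (j = -3081 - 2996 = -6077)
1/(5210 + j) = 1/(5210 - 6077) = 1/(-867) = -1/867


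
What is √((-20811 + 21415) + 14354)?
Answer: 3*√1662 ≈ 122.30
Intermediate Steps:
√((-20811 + 21415) + 14354) = √(604 + 14354) = √14958 = 3*√1662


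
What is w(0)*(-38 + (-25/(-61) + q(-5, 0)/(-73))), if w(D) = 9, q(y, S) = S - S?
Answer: -20637/61 ≈ -338.31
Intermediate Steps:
q(y, S) = 0
w(0)*(-38 + (-25/(-61) + q(-5, 0)/(-73))) = 9*(-38 + (-25/(-61) + 0/(-73))) = 9*(-38 + (-25*(-1/61) + 0*(-1/73))) = 9*(-38 + (25/61 + 0)) = 9*(-38 + 25/61) = 9*(-2293/61) = -20637/61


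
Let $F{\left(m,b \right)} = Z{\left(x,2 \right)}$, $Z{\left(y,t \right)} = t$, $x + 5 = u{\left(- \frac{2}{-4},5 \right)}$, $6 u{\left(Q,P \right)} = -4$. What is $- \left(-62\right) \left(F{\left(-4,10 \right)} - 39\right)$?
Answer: $-2294$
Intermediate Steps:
$u{\left(Q,P \right)} = - \frac{2}{3}$ ($u{\left(Q,P \right)} = \frac{1}{6} \left(-4\right) = - \frac{2}{3}$)
$x = - \frac{17}{3}$ ($x = -5 - \frac{2}{3} = - \frac{17}{3} \approx -5.6667$)
$F{\left(m,b \right)} = 2$
$- \left(-62\right) \left(F{\left(-4,10 \right)} - 39\right) = - \left(-62\right) \left(2 - 39\right) = - \left(-62\right) \left(-37\right) = \left(-1\right) 2294 = -2294$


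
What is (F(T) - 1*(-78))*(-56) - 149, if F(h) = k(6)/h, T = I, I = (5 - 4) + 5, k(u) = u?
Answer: -4573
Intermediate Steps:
I = 6 (I = 1 + 5 = 6)
T = 6
F(h) = 6/h
(F(T) - 1*(-78))*(-56) - 149 = (6/6 - 1*(-78))*(-56) - 149 = (6*(1/6) + 78)*(-56) - 149 = (1 + 78)*(-56) - 149 = 79*(-56) - 149 = -4424 - 149 = -4573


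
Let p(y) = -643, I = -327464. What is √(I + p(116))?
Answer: I*√328107 ≈ 572.81*I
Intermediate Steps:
√(I + p(116)) = √(-327464 - 643) = √(-328107) = I*√328107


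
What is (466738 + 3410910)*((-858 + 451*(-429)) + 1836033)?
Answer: 6365919211008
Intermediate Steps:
(466738 + 3410910)*((-858 + 451*(-429)) + 1836033) = 3877648*((-858 - 193479) + 1836033) = 3877648*(-194337 + 1836033) = 3877648*1641696 = 6365919211008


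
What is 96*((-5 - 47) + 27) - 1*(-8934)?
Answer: 6534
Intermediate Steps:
96*((-5 - 47) + 27) - 1*(-8934) = 96*(-52 + 27) + 8934 = 96*(-25) + 8934 = -2400 + 8934 = 6534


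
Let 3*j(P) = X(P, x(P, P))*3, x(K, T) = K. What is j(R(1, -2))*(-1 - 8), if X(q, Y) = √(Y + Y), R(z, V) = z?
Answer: -9*√2 ≈ -12.728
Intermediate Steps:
X(q, Y) = √2*√Y (X(q, Y) = √(2*Y) = √2*√Y)
j(P) = √2*√P (j(P) = ((√2*√P)*3)/3 = (3*√2*√P)/3 = √2*√P)
j(R(1, -2))*(-1 - 8) = (√2*√1)*(-1 - 8) = (√2*1)*(-9) = √2*(-9) = -9*√2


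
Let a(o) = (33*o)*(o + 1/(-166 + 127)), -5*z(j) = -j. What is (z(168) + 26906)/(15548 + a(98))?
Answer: 875537/10802905 ≈ 0.081046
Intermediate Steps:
z(j) = j/5 (z(j) = -(-1)*j/5 = j/5)
a(o) = 33*o*(-1/39 + o) (a(o) = (33*o)*(o + 1/(-39)) = (33*o)*(o - 1/39) = (33*o)*(-1/39 + o) = 33*o*(-1/39 + o))
(z(168) + 26906)/(15548 + a(98)) = ((⅕)*168 + 26906)/(15548 + (11/13)*98*(-1 + 39*98)) = (168/5 + 26906)/(15548 + (11/13)*98*(-1 + 3822)) = 134698/(5*(15548 + (11/13)*98*3821)) = 134698/(5*(15548 + 4119038/13)) = 134698/(5*(4321162/13)) = (134698/5)*(13/4321162) = 875537/10802905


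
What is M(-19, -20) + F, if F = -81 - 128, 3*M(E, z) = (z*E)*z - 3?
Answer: -8230/3 ≈ -2743.3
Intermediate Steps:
M(E, z) = -1 + E*z**2/3 (M(E, z) = ((z*E)*z - 3)/3 = ((E*z)*z - 3)/3 = (E*z**2 - 3)/3 = (-3 + E*z**2)/3 = -1 + E*z**2/3)
F = -209
M(-19, -20) + F = (-1 + (1/3)*(-19)*(-20)**2) - 209 = (-1 + (1/3)*(-19)*400) - 209 = (-1 - 7600/3) - 209 = -7603/3 - 209 = -8230/3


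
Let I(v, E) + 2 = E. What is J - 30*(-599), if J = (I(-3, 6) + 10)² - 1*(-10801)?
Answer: 28967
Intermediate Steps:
I(v, E) = -2 + E
J = 10997 (J = ((-2 + 6) + 10)² - 1*(-10801) = (4 + 10)² + 10801 = 14² + 10801 = 196 + 10801 = 10997)
J - 30*(-599) = 10997 - 30*(-599) = 10997 + 17970 = 28967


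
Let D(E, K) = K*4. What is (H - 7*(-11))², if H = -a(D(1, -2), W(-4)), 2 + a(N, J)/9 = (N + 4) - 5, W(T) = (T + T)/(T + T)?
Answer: 30976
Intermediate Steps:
D(E, K) = 4*K
W(T) = 1 (W(T) = (2*T)/((2*T)) = (2*T)*(1/(2*T)) = 1)
a(N, J) = -27 + 9*N (a(N, J) = -18 + 9*((N + 4) - 5) = -18 + 9*((4 + N) - 5) = -18 + 9*(-1 + N) = -18 + (-9 + 9*N) = -27 + 9*N)
H = 99 (H = -(-27 + 9*(4*(-2))) = -(-27 + 9*(-8)) = -(-27 - 72) = -1*(-99) = 99)
(H - 7*(-11))² = (99 - 7*(-11))² = (99 + 77)² = 176² = 30976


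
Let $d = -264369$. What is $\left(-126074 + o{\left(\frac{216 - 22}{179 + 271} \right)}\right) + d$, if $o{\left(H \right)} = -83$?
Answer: $-390526$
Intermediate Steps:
$\left(-126074 + o{\left(\frac{216 - 22}{179 + 271} \right)}\right) + d = \left(-126074 - 83\right) - 264369 = -126157 - 264369 = -390526$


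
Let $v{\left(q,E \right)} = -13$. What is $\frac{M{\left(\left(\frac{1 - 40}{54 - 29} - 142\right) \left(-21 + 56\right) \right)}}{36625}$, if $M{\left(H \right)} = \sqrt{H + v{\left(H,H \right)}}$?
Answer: $\frac{2 i \sqrt{31485}}{183125} \approx 0.0019379 i$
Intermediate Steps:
$M{\left(H \right)} = \sqrt{-13 + H}$ ($M{\left(H \right)} = \sqrt{H - 13} = \sqrt{-13 + H}$)
$\frac{M{\left(\left(\frac{1 - 40}{54 - 29} - 142\right) \left(-21 + 56\right) \right)}}{36625} = \frac{\sqrt{-13 + \left(\frac{1 - 40}{54 - 29} - 142\right) \left(-21 + 56\right)}}{36625} = \sqrt{-13 + \left(- \frac{39}{25} - 142\right) 35} \cdot \frac{1}{36625} = \sqrt{-13 - \frac{25123}{5}} \cdot \frac{1}{36625} = \sqrt{- \frac{25188}{5}} \cdot \frac{1}{36625} = \frac{2 i \sqrt{31485}}{5} \cdot \frac{1}{36625} = \frac{2 i \sqrt{31485}}{183125}$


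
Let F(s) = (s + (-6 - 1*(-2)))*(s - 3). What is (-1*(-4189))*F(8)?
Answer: 83780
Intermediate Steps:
F(s) = (-4 + s)*(-3 + s) (F(s) = (s + (-6 + 2))*(-3 + s) = (s - 4)*(-3 + s) = (-4 + s)*(-3 + s))
(-1*(-4189))*F(8) = (-1*(-4189))*(12 + 8**2 - 7*8) = 4189*(12 + 64 - 56) = 4189*20 = 83780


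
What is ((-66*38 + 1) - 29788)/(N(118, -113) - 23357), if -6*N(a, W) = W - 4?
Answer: 12918/9335 ≈ 1.3838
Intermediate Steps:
N(a, W) = ⅔ - W/6 (N(a, W) = -(W - 4)/6 = -(-4 + W)/6 = ⅔ - W/6)
((-66*38 + 1) - 29788)/(N(118, -113) - 23357) = ((-66*38 + 1) - 29788)/((⅔ - ⅙*(-113)) - 23357) = ((-2508 + 1) - 29788)/((⅔ + 113/6) - 23357) = (-2507 - 29788)/(39/2 - 23357) = -32295/(-46675/2) = -32295*(-2/46675) = 12918/9335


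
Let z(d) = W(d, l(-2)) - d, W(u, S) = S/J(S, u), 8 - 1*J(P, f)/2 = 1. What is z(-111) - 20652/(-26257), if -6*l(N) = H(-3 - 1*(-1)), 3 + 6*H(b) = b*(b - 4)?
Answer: 23477681/210056 ≈ 111.77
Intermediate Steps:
H(b) = -½ + b*(-4 + b)/6 (H(b) = -½ + (b*(b - 4))/6 = -½ + (b*(-4 + b))/6 = -½ + b*(-4 + b)/6)
J(P, f) = 14 (J(P, f) = 16 - 2*1 = 16 - 2 = 14)
l(N) = -¼ (l(N) = -(-½ - 2*(-3 - 1*(-1))/3 + (-3 - 1*(-1))²/6)/6 = -(-½ - 2*(-3 + 1)/3 + (-3 + 1)²/6)/6 = -(-½ - ⅔*(-2) + (⅙)*(-2)²)/6 = -(-½ + 4/3 + (⅙)*4)/6 = -(-½ + 4/3 + ⅔)/6 = -⅙*3/2 = -¼)
W(u, S) = S/14
z(d) = -1/56 - d (z(d) = (1/14)*(-¼) - d = -1/56 - d)
z(-111) - 20652/(-26257) = (-1/56 - 1*(-111)) - 20652/(-26257) = (-1/56 + 111) - 20652*(-1/26257) = 6215/56 + 20652/26257 = 23477681/210056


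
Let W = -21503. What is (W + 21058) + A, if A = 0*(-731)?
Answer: -445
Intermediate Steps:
A = 0
(W + 21058) + A = (-21503 + 21058) + 0 = -445 + 0 = -445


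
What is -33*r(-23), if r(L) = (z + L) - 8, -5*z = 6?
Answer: 5313/5 ≈ 1062.6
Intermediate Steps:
z = -6/5 (z = -⅕*6 = -6/5 ≈ -1.2000)
r(L) = -46/5 + L (r(L) = (-6/5 + L) - 8 = -46/5 + L)
-33*r(-23) = -33*(-46/5 - 23) = -33*(-161/5) = 5313/5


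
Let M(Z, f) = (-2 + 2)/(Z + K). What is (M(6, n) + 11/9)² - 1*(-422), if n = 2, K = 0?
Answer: 34303/81 ≈ 423.49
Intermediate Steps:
M(Z, f) = 0 (M(Z, f) = (-2 + 2)/(Z + 0) = 0/Z = 0)
(M(6, n) + 11/9)² - 1*(-422) = (0 + 11/9)² - 1*(-422) = (0 + 11*(⅑))² + 422 = (0 + 11/9)² + 422 = (11/9)² + 422 = 121/81 + 422 = 34303/81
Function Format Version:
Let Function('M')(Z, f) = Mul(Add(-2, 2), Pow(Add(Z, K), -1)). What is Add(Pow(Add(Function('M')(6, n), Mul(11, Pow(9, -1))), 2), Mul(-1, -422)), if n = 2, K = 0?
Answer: Rational(34303, 81) ≈ 423.49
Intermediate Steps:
Function('M')(Z, f) = 0 (Function('M')(Z, f) = Mul(Add(-2, 2), Pow(Add(Z, 0), -1)) = Mul(0, Pow(Z, -1)) = 0)
Add(Pow(Add(Function('M')(6, n), Mul(11, Pow(9, -1))), 2), Mul(-1, -422)) = Add(Pow(Add(0, Mul(11, Pow(9, -1))), 2), Mul(-1, -422)) = Add(Pow(Add(0, Mul(11, Rational(1, 9))), 2), 422) = Add(Pow(Add(0, Rational(11, 9)), 2), 422) = Add(Pow(Rational(11, 9), 2), 422) = Add(Rational(121, 81), 422) = Rational(34303, 81)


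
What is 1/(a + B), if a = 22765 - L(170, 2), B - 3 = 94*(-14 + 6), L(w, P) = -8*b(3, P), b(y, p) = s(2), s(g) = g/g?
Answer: 1/22024 ≈ 4.5405e-5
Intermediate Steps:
s(g) = 1
b(y, p) = 1
L(w, P) = -8 (L(w, P) = -8*1 = -8)
B = -749 (B = 3 + 94*(-14 + 6) = 3 + 94*(-8) = 3 - 752 = -749)
a = 22773 (a = 22765 - 1*(-8) = 22765 + 8 = 22773)
1/(a + B) = 1/(22773 - 749) = 1/22024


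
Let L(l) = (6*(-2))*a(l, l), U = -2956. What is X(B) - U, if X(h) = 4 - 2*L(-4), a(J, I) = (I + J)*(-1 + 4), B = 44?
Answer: 2384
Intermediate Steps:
a(J, I) = 3*I + 3*J (a(J, I) = (I + J)*3 = 3*I + 3*J)
L(l) = -72*l (L(l) = (6*(-2))*(3*l + 3*l) = -72*l)
X(h) = -572 (X(h) = 4 - (-144)*(-4) = 4 - 2*288 = 4 - 576 = -572)
X(B) - U = -572 - 1*(-2956) = -572 + 2956 = 2384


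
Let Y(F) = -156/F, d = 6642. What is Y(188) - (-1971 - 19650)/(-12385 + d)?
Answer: -1240164/269921 ≈ -4.5945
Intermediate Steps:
Y(188) - (-1971 - 19650)/(-12385 + d) = -156/188 - (-1971 - 19650)/(-12385 + 6642) = -156*1/188 - (-21621)/(-5743) = -39/47 - (-21621)*(-1)/5743 = -39/47 - 1*21621/5743 = -39/47 - 21621/5743 = -1240164/269921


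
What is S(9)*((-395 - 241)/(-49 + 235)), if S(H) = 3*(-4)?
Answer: 1272/31 ≈ 41.032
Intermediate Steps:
S(H) = -12
S(9)*((-395 - 241)/(-49 + 235)) = -12*(-395 - 241)/(-49 + 235) = -(-7632)/186 = -12*(-106/31) = 1272/31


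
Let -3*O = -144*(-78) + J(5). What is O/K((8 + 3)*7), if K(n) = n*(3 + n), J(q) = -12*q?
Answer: -133/220 ≈ -0.60455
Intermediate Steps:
O = -3724 (O = -(-144*(-78) - 12*5)/3 = -(11232 - 60)/3 = -⅓*11172 = -3724)
O/K((8 + 3)*7) = -3724*1/(7*(3 + (8 + 3)*7)*(8 + 3)) = -3724*1/(77*(3 + 11*7)) = -3724*1/(77*(3 + 77)) = -3724/(77*80) = -3724/6160 = -3724*1/6160 = -133/220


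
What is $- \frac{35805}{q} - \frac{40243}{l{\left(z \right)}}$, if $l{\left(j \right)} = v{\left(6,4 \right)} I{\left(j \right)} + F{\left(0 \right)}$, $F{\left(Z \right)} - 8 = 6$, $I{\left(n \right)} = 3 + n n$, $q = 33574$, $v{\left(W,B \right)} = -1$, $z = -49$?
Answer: $\frac{316386133}{20060465} \approx 15.772$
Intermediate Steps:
$I{\left(n \right)} = 3 + n^{2}$
$F{\left(Z \right)} = 14$ ($F{\left(Z \right)} = 8 + 6 = 14$)
$l{\left(j \right)} = 11 - j^{2}$ ($l{\left(j \right)} = - (3 + j^{2}) + 14 = \left(-3 - j^{2}\right) + 14 = 11 - j^{2}$)
$- \frac{35805}{q} - \frac{40243}{l{\left(z \right)}} = - \frac{35805}{33574} - \frac{40243}{11 - \left(-49\right)^{2}} = \left(-35805\right) \frac{1}{33574} - \frac{40243}{11 - 2401} = - \frac{35805}{33574} - \frac{40243}{11 - 2401} = - \frac{35805}{33574} - \frac{40243}{-2390} = - \frac{35805}{33574} - - \frac{40243}{2390} = - \frac{35805}{33574} + \frac{40243}{2390} = \frac{316386133}{20060465}$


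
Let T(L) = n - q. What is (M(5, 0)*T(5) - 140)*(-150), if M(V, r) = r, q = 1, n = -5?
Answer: 21000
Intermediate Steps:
T(L) = -6 (T(L) = -5 - 1*1 = -5 - 1 = -6)
(M(5, 0)*T(5) - 140)*(-150) = (0*(-6) - 140)*(-150) = (0 - 140)*(-150) = -140*(-150) = 21000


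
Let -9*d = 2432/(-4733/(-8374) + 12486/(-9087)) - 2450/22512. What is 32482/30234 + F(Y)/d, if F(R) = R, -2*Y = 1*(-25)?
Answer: 185240018085627049/166617520703074713 ≈ 1.1118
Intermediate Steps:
Y = 25/2 (Y = -(-25)/2 = -½*(-25) = 25/2 ≈ 12.500)
d = 11021864172989/32990260248 (d = -(2432/(-4733/(-8374) + 12486/(-9087)) - 2450/22512)/9 = -(2432/(-4733*(-1/8374) + 12486*(-1/9087)) - 2450*1/22512)/9 = -(2432/(4733/8374 - 4162/3029) - 175/1608)/9 = -(2432/(-20516331/25364846) - 175/1608)/9 = -(2432*(-25364846/20516331) - 175/1608)/9 = -(-61687305472/20516331 - 175/1608)/9 = -⅑*(-11021864172989/3665584472) = 11021864172989/32990260248 ≈ 334.09)
32482/30234 + F(Y)/d = 32482/30234 + 25/(2*(11021864172989/32990260248)) = 32482*(1/30234) + (25/2)*(32990260248/11021864172989) = 16241/15117 + 412378253100/11021864172989 = 185240018085627049/166617520703074713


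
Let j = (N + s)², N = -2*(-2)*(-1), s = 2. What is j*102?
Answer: 408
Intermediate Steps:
N = -4 (N = 4*(-1) = -4)
j = 4 (j = (-4 + 2)² = (-2)² = 4)
j*102 = 4*102 = 408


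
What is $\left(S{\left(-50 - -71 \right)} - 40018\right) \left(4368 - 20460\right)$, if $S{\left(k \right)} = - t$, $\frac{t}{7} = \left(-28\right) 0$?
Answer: $643969656$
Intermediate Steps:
$t = 0$ ($t = 7 \left(\left(-28\right) 0\right) = 7 \cdot 0 = 0$)
$S{\left(k \right)} = 0$ ($S{\left(k \right)} = \left(-1\right) 0 = 0$)
$\left(S{\left(-50 - -71 \right)} - 40018\right) \left(4368 - 20460\right) = \left(0 - 40018\right) \left(4368 - 20460\right) = \left(-40018\right) \left(-16092\right) = 643969656$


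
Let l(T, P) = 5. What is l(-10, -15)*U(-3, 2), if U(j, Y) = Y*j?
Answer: -30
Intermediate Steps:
l(-10, -15)*U(-3, 2) = 5*(2*(-3)) = 5*(-6) = -30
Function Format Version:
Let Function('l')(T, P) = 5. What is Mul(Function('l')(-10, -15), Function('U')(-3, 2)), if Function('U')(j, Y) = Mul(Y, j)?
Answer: -30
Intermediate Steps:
Mul(Function('l')(-10, -15), Function('U')(-3, 2)) = Mul(5, Mul(2, -3)) = Mul(5, -6) = -30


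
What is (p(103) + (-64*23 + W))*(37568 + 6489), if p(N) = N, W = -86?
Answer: -64102935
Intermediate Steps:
(p(103) + (-64*23 + W))*(37568 + 6489) = (103 + (-64*23 - 86))*(37568 + 6489) = (103 + (-1472 - 86))*44057 = (103 - 1558)*44057 = -1455*44057 = -64102935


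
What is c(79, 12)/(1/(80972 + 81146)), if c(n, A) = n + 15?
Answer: 15239092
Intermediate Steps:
c(n, A) = 15 + n
c(79, 12)/(1/(80972 + 81146)) = (15 + 79)/(1/(80972 + 81146)) = 94/(1/162118) = 94*162118 = 15239092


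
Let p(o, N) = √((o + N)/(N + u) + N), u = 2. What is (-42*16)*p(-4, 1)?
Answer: 0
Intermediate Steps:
p(o, N) = √(N + (N + o)/(2 + N)) (p(o, N) = √((o + N)/(N + 2) + N) = √((N + o)/(2 + N) + N) = √(N + (N + o)/(2 + N)))
(-42*16)*p(-4, 1) = (-42*16)*√((1 - 4 + 1*(2 + 1))/(2 + 1)) = -672*√3*√(1 - 4 + 1*3)/3 = -672*√3*√(1 - 4 + 3)/3 = -672*√((⅓)*0) = -672*√0 = -672*0 = 0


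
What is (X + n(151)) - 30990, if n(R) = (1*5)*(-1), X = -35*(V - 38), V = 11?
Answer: -30050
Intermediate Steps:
X = 945 (X = -35*(11 - 38) = -35*(-27) = 945)
n(R) = -5 (n(R) = 5*(-1) = -5)
(X + n(151)) - 30990 = (945 - 5) - 30990 = 940 - 30990 = -30050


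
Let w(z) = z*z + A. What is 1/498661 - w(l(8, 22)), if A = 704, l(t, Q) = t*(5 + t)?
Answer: -5744574719/498661 ≈ -11520.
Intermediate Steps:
w(z) = 704 + z² (w(z) = z*z + 704 = z² + 704 = 704 + z²)
1/498661 - w(l(8, 22)) = 1/498661 - (704 + (8*(5 + 8))²) = 1/498661 - (704 + (8*13)²) = 1/498661 - (704 + 104²) = 1/498661 - (704 + 10816) = 1/498661 - 1*11520 = 1/498661 - 11520 = -5744574719/498661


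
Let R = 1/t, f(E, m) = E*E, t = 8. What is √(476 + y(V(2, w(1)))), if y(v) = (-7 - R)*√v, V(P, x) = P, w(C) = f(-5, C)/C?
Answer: √(7616 - 114*√2)/4 ≈ 21.585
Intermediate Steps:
f(E, m) = E²
R = ⅛ (R = 1/8 = ⅛ ≈ 0.12500)
w(C) = 25/C (w(C) = (-5)²/C = 25/C)
y(v) = -57*√v/8 (y(v) = (-7 - 1*⅛)*√v = (-7 - ⅛)*√v = -57*√v/8)
√(476 + y(V(2, w(1)))) = √(476 - 57*√2/8)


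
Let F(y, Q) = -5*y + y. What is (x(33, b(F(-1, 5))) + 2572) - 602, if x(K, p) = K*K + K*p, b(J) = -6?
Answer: 2861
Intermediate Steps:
F(y, Q) = -4*y
x(K, p) = K**2 + K*p
(x(33, b(F(-1, 5))) + 2572) - 602 = (33*(33 - 6) + 2572) - 602 = (33*27 + 2572) - 602 = (891 + 2572) - 602 = 3463 - 602 = 2861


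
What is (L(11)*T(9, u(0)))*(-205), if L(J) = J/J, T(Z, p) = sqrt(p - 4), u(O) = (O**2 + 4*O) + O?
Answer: -410*I ≈ -410.0*I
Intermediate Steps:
u(O) = O**2 + 5*O
T(Z, p) = sqrt(-4 + p)
L(J) = 1
(L(11)*T(9, u(0)))*(-205) = (1*sqrt(-4 + 0*(5 + 0)))*(-205) = (1*sqrt(-4 + 0*5))*(-205) = (1*sqrt(-4 + 0))*(-205) = (1*sqrt(-4))*(-205) = (1*(2*I))*(-205) = (2*I)*(-205) = -410*I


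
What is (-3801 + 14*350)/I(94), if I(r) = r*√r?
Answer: 1099*√94/8836 ≈ 1.2059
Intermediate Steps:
I(r) = r^(3/2)
(-3801 + 14*350)/I(94) = (-3801 + 14*350)/(94^(3/2)) = (-3801 + 4900)/((94*√94)) = 1099*(√94/8836) = 1099*√94/8836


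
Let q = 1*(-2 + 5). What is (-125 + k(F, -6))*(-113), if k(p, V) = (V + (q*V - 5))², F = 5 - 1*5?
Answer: -80908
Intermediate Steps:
F = 0 (F = 5 - 5 = 0)
q = 3 (q = 1*3 = 3)
k(p, V) = (-5 + 4*V)² (k(p, V) = (V + (3*V - 5))² = (V + (-5 + 3*V))² = (-5 + 4*V)²)
(-125 + k(F, -6))*(-113) = (-125 + (-5 + 4*(-6))²)*(-113) = (-125 + (-5 - 24)²)*(-113) = (-125 + (-29)²)*(-113) = (-125 + 841)*(-113) = 716*(-113) = -80908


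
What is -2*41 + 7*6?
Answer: -40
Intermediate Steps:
-2*41 + 7*6 = -82 + 42 = -40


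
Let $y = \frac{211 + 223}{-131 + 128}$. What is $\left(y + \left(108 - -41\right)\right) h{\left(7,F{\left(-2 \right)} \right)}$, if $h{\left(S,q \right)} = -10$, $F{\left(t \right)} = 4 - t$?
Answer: $- \frac{130}{3} \approx -43.333$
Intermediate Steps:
$y = - \frac{434}{3}$ ($y = \frac{434}{-3} = 434 \left(- \frac{1}{3}\right) = - \frac{434}{3} \approx -144.67$)
$\left(y + \left(108 - -41\right)\right) h{\left(7,F{\left(-2 \right)} \right)} = \left(- \frac{434}{3} + \left(108 - -41\right)\right) \left(-10\right) = \left(- \frac{434}{3} + \left(108 + 41\right)\right) \left(-10\right) = \left(- \frac{434}{3} + 149\right) \left(-10\right) = \frac{13}{3} \left(-10\right) = - \frac{130}{3}$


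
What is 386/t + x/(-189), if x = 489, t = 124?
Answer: 2053/3906 ≈ 0.52560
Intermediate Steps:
386/t + x/(-189) = 386/124 + 489/(-189) = 386*(1/124) + 489*(-1/189) = 193/62 - 163/63 = 2053/3906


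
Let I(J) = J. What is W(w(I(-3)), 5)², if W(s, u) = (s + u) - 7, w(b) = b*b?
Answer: 49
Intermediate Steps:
w(b) = b²
W(s, u) = -7 + s + u
W(w(I(-3)), 5)² = (-7 + (-3)² + 5)² = (-7 + 9 + 5)² = 7² = 49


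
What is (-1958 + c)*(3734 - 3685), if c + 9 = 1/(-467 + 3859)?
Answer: -326931087/3392 ≈ -96383.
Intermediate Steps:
c = -30527/3392 (c = -9 + 1/(-467 + 3859) = -9 + 1/3392 = -30527/3392 ≈ -8.9997)
(-1958 + c)*(3734 - 3685) = (-1958 - 30527/3392)*(3734 - 3685) = -6672063/3392*49 = -326931087/3392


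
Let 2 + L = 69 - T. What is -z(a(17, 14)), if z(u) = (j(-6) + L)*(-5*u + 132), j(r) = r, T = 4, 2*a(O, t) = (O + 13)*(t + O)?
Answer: 125001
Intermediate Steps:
a(O, t) = (13 + O)*(O + t)/2 (a(O, t) = ((O + 13)*(t + O))/2 = ((13 + O)*(O + t))/2 = (13 + O)*(O + t)/2)
L = 63 (L = -2 + (69 - 1*4) = -2 + (69 - 4) = -2 + 65 = 63)
z(u) = 7524 - 285*u (z(u) = (-6 + 63)*(-5*u + 132) = 57*(132 - 5*u) = 7524 - 285*u)
-z(a(17, 14)) = -(7524 - 285*((1/2)*17**2 + (13/2)*17 + (13/2)*14 + (1/2)*17*14)) = -(7524 - 285*((1/2)*289 + 221/2 + 91 + 119)) = -(7524 - 285*(289/2 + 221/2 + 91 + 119)) = -(7524 - 285*465) = -(7524 - 132525) = -1*(-125001) = 125001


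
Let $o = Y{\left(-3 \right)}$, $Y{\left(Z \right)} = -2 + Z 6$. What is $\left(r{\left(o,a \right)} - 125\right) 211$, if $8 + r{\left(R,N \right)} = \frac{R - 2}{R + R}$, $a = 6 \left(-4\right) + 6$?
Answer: $- \frac{558939}{20} \approx -27947.0$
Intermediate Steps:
$Y{\left(Z \right)} = -2 + 6 Z$
$o = -20$ ($o = -2 + 6 \left(-3\right) = -2 - 18 = -20$)
$a = -18$ ($a = -24 + 6 = -18$)
$r{\left(R,N \right)} = -8 + \frac{-2 + R}{2 R}$ ($r{\left(R,N \right)} = -8 + \frac{R - 2}{R + R} = -8 + \frac{-2 + R}{2 R}$)
$\left(r{\left(o,a \right)} - 125\right) 211 = \left(\left(- \frac{15}{2} - \frac{1}{-20}\right) - 125\right) 211 = \left(\left(- \frac{15}{2} - - \frac{1}{20}\right) - 125\right) 211 = \left(\left(- \frac{15}{2} + \frac{1}{20}\right) - 125\right) 211 = \left(- \frac{149}{20} - 125\right) 211 = \left(- \frac{2649}{20}\right) 211 = - \frac{558939}{20}$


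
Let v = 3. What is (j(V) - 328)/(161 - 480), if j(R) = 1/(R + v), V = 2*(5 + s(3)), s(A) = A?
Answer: 6231/6061 ≈ 1.0280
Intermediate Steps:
V = 16 (V = 2*(5 + 3) = 2*8 = 16)
j(R) = 1/(3 + R) (j(R) = 1/(R + 3) = 1/(3 + R))
(j(V) - 328)/(161 - 480) = (1/(3 + 16) - 328)/(161 - 480) = (1/19 - 328)/(-319) = (1/19 - 328)*(-1/319) = -6231/19*(-1/319) = 6231/6061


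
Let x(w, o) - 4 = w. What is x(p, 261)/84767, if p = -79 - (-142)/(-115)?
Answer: -8767/9748205 ≈ -0.00089934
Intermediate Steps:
p = -9227/115 (p = -79 - (-142)*(-1)/115 = -79 - 1*142/115 = -79 - 142/115 = -9227/115 ≈ -80.235)
x(w, o) = 4 + w
x(p, 261)/84767 = (4 - 9227/115)/84767 = -8767/115*1/84767 = -8767/9748205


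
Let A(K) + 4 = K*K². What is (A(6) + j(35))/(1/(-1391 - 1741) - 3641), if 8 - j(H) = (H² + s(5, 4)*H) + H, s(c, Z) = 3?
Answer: 3586140/11403613 ≈ 0.31447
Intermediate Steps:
j(H) = 8 - H² - 4*H (j(H) = 8 - ((H² + 3*H) + H) = 8 - (H² + 4*H) = 8 + (-H² - 4*H) = 8 - H² - 4*H)
A(K) = -4 + K³ (A(K) = -4 + K*K² = -4 + K³)
(A(6) + j(35))/(1/(-1391 - 1741) - 3641) = ((-4 + 6³) + (8 - 1*35² - 4*35))/(1/(-1391 - 1741) - 3641) = ((-4 + 216) + (8 - 1*1225 - 140))/(1/(-3132) - 3641) = (212 + (8 - 1225 - 140))/(-1/3132 - 3641) = (212 - 1357)/(-11403613/3132) = -1145*(-3132/11403613) = 3586140/11403613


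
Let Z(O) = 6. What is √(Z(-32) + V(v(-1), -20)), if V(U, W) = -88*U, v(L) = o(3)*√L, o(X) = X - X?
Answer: √6 ≈ 2.4495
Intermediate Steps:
o(X) = 0
v(L) = 0 (v(L) = 0*√L = 0)
√(Z(-32) + V(v(-1), -20)) = √(6 - 88*0) = √(6 + 0) = √6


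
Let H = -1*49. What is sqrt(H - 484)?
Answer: I*sqrt(533) ≈ 23.087*I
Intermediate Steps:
H = -49
sqrt(H - 484) = sqrt(-49 - 484) = sqrt(-533) = I*sqrt(533)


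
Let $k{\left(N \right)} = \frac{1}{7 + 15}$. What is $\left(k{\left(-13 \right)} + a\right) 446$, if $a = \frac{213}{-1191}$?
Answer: $- \frac{259795}{4367} \approx -59.49$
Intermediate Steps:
$a = - \frac{71}{397}$ ($a = 213 \left(- \frac{1}{1191}\right) = - \frac{71}{397} \approx -0.17884$)
$k{\left(N \right)} = \frac{1}{22}$
$\left(k{\left(-13 \right)} + a\right) 446 = \left(\frac{1}{22} - \frac{71}{397}\right) 446 = \left(- \frac{1165}{8734}\right) 446 = - \frac{259795}{4367}$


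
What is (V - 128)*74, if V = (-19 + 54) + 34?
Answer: -4366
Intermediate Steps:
V = 69 (V = 35 + 34 = 69)
(V - 128)*74 = (69 - 128)*74 = -59*74 = -4366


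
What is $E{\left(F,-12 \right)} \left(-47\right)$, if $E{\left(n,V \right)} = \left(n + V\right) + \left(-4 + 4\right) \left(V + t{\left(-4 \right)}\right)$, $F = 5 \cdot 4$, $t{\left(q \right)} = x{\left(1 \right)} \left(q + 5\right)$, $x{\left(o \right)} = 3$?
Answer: $-376$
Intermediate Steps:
$t{\left(q \right)} = 15 + 3 q$ ($t{\left(q \right)} = 3 \left(q + 5\right) = 3 \left(5 + q\right) = 15 + 3 q$)
$F = 20$
$E{\left(n,V \right)} = V + n$ ($E{\left(n,V \right)} = \left(n + V\right) + \left(-4 + 4\right) \left(V + \left(15 + 3 \left(-4\right)\right)\right) = \left(V + n\right) + 0 \left(V + \left(15 - 12\right)\right) = \left(V + n\right) + 0 \left(V + 3\right) = \left(V + n\right) + 0 \left(3 + V\right) = \left(V + n\right) + 0 = V + n$)
$E{\left(F,-12 \right)} \left(-47\right) = \left(-12 + 20\right) \left(-47\right) = 8 \left(-47\right) = -376$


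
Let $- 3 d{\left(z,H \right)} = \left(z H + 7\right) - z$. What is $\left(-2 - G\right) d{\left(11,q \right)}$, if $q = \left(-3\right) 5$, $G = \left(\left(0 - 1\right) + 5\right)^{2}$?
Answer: $-1014$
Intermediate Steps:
$G = 16$ ($G = \left(-1 + 5\right)^{2} = 4^{2} = 16$)
$q = -15$
$d{\left(z,H \right)} = - \frac{7}{3} + \frac{z}{3} - \frac{H z}{3}$ ($d{\left(z,H \right)} = - \frac{\left(z H + 7\right) - z}{3} = - \frac{\left(H z + 7\right) - z}{3} = - \frac{\left(7 + H z\right) - z}{3} = - \frac{7 - z + H z}{3} = - \frac{7}{3} + \frac{z}{3} - \frac{H z}{3}$)
$\left(-2 - G\right) d{\left(11,q \right)} = \left(-2 - 16\right) \left(- \frac{7}{3} + \frac{1}{3} \cdot 11 - \left(-5\right) 11\right) = \left(-2 - 16\right) \left(- \frac{7}{3} + \frac{11}{3} + 55\right) = \left(-18\right) \frac{169}{3} = -1014$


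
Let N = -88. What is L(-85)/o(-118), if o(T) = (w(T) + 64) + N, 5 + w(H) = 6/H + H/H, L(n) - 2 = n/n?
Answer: -177/1655 ≈ -0.10695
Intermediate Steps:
L(n) = 3 (L(n) = 2 + n/n = 2 + 1 = 3)
w(H) = -4 + 6/H (w(H) = -5 + (6/H + H/H) = -5 + (6/H + 1) = -5 + (1 + 6/H) = -4 + 6/H)
o(T) = -28 + 6/T (o(T) = ((-4 + 6/T) + 64) - 88 = (60 + 6/T) - 88 = -28 + 6/T)
L(-85)/o(-118) = 3/(-28 + 6/(-118)) = 3/(-28 + 6*(-1/118)) = 3/(-28 - 3/59) = 3/(-1655/59) = 3*(-59/1655) = -177/1655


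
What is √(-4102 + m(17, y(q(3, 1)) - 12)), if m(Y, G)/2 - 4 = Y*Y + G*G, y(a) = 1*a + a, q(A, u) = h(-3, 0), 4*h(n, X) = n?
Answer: I*√12606/2 ≈ 56.138*I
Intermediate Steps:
h(n, X) = n/4
q(A, u) = -¾ (q(A, u) = (¼)*(-3) = -¾)
y(a) = 2*a (y(a) = a + a = 2*a)
m(Y, G) = 8 + 2*G² + 2*Y² (m(Y, G) = 8 + 2*(Y*Y + G*G) = 8 + 2*(Y² + G²) = 8 + 2*(G² + Y²) = 8 + (2*G² + 2*Y²) = 8 + 2*G² + 2*Y²)
√(-4102 + m(17, y(q(3, 1)) - 12)) = √(-4102 + (8 + 2*(2*(-¾) - 12)² + 2*17²)) = √(-4102 + (8 + 2*(-3/2 - 12)² + 2*289)) = √(-4102 + (8 + 2*(-27/2)² + 578)) = √(-4102 + (8 + 2*(729/4) + 578)) = √(-4102 + (8 + 729/2 + 578)) = √(-4102 + 1901/2) = √(-6303/2) = I*√12606/2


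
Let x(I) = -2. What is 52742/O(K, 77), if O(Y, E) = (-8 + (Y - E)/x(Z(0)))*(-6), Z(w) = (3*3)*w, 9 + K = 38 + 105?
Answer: 52742/219 ≈ 240.83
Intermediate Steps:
K = 134 (K = -9 + (38 + 105) = -9 + 143 = 134)
Z(w) = 9*w
O(Y, E) = 48 - 3*E + 3*Y (O(Y, E) = (-8 + (Y - E)/(-2))*(-6) = (-8 + (Y - E)*(-½))*(-6) = (-8 + (E/2 - Y/2))*(-6) = (-8 + E/2 - Y/2)*(-6) = 48 - 3*E + 3*Y)
52742/O(K, 77) = 52742/(48 - 3*77 + 3*134) = 52742/(48 - 231 + 402) = 52742/219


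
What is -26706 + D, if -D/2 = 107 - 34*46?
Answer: -23792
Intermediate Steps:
D = 2914 (D = -2*(107 - 34*46) = -2*(107 - 1564) = -2*(-1457) = 2914)
-26706 + D = -26706 + 2914 = -23792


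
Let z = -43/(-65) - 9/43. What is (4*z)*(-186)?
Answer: -940416/2795 ≈ -336.46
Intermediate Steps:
z = 1264/2795 (z = -43*(-1/65) - 9*1/43 = 43/65 - 9/43 = 1264/2795 ≈ 0.45224)
(4*z)*(-186) = (4*(1264/2795))*(-186) = (5056/2795)*(-186) = -940416/2795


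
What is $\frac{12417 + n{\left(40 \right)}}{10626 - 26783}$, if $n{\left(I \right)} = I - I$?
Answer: $- \frac{12417}{16157} \approx -0.76852$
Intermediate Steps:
$n{\left(I \right)} = 0$
$\frac{12417 + n{\left(40 \right)}}{10626 - 26783} = \frac{12417 + 0}{10626 - 26783} = \frac{12417}{-16157} = 12417 \left(- \frac{1}{16157}\right) = - \frac{12417}{16157}$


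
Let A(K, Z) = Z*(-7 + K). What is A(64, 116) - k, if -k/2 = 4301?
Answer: 15214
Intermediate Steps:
k = -8602 (k = -2*4301 = -8602)
A(64, 116) - k = 116*(-7 + 64) - 1*(-8602) = 116*57 + 8602 = 6612 + 8602 = 15214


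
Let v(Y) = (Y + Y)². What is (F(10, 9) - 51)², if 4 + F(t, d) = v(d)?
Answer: 72361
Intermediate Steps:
v(Y) = 4*Y² (v(Y) = (2*Y)² = 4*Y²)
F(t, d) = -4 + 4*d²
(F(10, 9) - 51)² = ((-4 + 4*9²) - 51)² = ((-4 + 4*81) - 51)² = ((-4 + 324) - 51)² = (320 - 51)² = 269² = 72361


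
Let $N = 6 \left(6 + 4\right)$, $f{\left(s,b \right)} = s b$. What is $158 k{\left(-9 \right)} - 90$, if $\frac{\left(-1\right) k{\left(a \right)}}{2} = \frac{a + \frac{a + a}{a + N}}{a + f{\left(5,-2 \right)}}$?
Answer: $- \frac{79314}{323} \approx -245.55$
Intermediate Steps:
$f{\left(s,b \right)} = b s$
$N = 60$ ($N = 6 \cdot 10 = 60$)
$k{\left(a \right)} = - \frac{2 \left(a + \frac{2 a}{60 + a}\right)}{-10 + a}$ ($k{\left(a \right)} = - 2 \frac{a + \frac{a + a}{a + 60}}{a - 10} = - 2 \frac{a + \frac{2 a}{60 + a}}{a - 10} = - 2 \frac{a + \frac{2 a}{60 + a}}{-10 + a} = - \frac{2 \left(a + \frac{2 a}{60 + a}\right)}{-10 + a}$)
$158 k{\left(-9 \right)} - 90 = 158 \left(\left(-2\right) \left(-9\right) \frac{1}{-600 + \left(-9\right)^{2} + 50 \left(-9\right)} \left(62 - 9\right)\right) - 90 = 158 \left(\left(-2\right) \left(-9\right) \frac{1}{-600 + 81 - 450} \cdot 53\right) - 90 = 158 \left(\left(-2\right) \left(-9\right) \frac{1}{-969} \cdot 53\right) - 90 = 158 \left(\left(-2\right) \left(-9\right) \left(- \frac{1}{969}\right) 53\right) - 90 = 158 \left(- \frac{318}{323}\right) - 90 = - \frac{50244}{323} - 90 = - \frac{79314}{323}$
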